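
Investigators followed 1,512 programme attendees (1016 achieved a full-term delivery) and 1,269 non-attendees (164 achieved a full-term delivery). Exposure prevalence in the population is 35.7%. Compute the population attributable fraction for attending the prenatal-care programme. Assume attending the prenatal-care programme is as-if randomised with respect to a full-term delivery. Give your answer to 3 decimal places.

PAF ≈ 0.600

p₁ = P(outcome | exposed) = 1016/1512 = 0.67196
p₀ = P(outcome | unexposed) = 164/1269 = 0.12924
Overall risk P(Y=1) = π·p₁ + (1−π)·p₀ = 0.357×0.67196 + 0.643×0.12924 = 0.32299.
Under exogeneity, PAF = [P(Y=1) − p₀] / P(Y=1).
PAF = (0.32299 − 0.12924) / 0.32299 ≈ 0.5999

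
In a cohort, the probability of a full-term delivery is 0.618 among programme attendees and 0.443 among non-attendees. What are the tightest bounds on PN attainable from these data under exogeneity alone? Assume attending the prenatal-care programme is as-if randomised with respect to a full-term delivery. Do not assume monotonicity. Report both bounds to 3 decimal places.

Let p₁ = 0.618, p₀ = 0.443.
Under exogeneity alone the bounds on PN are max{0,(p₁−p₀)/p₁} ≤ PN ≤ min{1,(1−p₀)/p₁}.
  lower = (p₁ − p₀)/p₁ = 0.175 / 0.618 ≈ 0.2832
  upper = min{1, (1 − p₀)/p₁} = 0.557 / 0.618 ≈ 0.9013

0.283 ≤ PN ≤ 0.901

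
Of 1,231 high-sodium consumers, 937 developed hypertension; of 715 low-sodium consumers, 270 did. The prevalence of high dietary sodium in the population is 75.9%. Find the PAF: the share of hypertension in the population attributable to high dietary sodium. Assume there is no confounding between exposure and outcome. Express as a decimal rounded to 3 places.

PAF ≈ 0.435

p₁ = P(outcome | exposed) = 937/1231 = 0.76117
p₀ = P(outcome | unexposed) = 270/715 = 0.37762
Overall risk P(Y=1) = π·p₁ + (1−π)·p₀ = 0.759×0.76117 + 0.241×0.37762 = 0.66873.
Under exogeneity, PAF = [P(Y=1) − p₀] / P(Y=1).
PAF = (0.66873 − 0.37762) / 0.66873 ≈ 0.4353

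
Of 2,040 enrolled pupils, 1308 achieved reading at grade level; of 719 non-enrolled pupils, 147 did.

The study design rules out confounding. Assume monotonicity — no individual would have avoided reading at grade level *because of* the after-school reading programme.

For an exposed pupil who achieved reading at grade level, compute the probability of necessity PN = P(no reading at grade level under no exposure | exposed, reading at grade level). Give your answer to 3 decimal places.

PN ≈ 0.681

p₁ = P(outcome | exposed) = 1308/2040 = 0.64118
p₀ = P(outcome | unexposed) = 147/719 = 0.20445
Under exogeneity and monotonicity, PN = (p₁ − p₀) / p₁.
PN = (0.64118 − 0.20445) / 0.64118 = 0.43673 / 0.64118 ≈ 0.6811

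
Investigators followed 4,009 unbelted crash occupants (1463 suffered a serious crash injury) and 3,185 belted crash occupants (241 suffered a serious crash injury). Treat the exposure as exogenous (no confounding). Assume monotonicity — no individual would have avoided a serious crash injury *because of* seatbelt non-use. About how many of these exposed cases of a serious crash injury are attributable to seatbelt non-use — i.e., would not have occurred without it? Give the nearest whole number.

about 1160 cases

p₁ = P(outcome | exposed) = 1463/4009 = 0.36493
p₀ = P(outcome | unexposed) = 241/3185 = 0.075667
PN = (p₁ − p₀)/p₁ = (0.36493 − 0.075667) / 0.36493 ≈ 0.79265.
Attributable cases ≈ PN × (exposed cases) = 0.79265 × 1463 ≈ 1159.65.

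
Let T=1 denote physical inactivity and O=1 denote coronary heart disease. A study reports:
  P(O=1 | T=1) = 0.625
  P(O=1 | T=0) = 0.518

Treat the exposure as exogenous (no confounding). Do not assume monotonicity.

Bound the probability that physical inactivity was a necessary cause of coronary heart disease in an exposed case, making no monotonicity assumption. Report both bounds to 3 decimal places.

0.171 ≤ PN ≤ 0.771

Let p₁ = 0.625, p₀ = 0.518.
Under exogeneity alone the bounds on PN are max{0,(p₁−p₀)/p₁} ≤ PN ≤ min{1,(1−p₀)/p₁}.
  lower = (p₁ − p₀)/p₁ = 0.107 / 0.625 ≈ 0.1712
  upper = min{1, (1 − p₀)/p₁} = 0.482 / 0.625 ≈ 0.7712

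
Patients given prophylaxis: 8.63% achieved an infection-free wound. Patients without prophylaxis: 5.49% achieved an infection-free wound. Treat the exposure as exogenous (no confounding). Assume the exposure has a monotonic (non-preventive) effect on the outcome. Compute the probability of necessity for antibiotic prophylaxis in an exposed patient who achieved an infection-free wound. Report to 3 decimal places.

PN ≈ 0.364

p₁ = 0.0863, p₀ = 0.0549.
Under exogeneity and monotonicity, PN = (p₁ − p₀) / p₁.
PN = (0.0863 − 0.0549) / 0.0863 = 0.0314 / 0.0863 ≈ 0.3638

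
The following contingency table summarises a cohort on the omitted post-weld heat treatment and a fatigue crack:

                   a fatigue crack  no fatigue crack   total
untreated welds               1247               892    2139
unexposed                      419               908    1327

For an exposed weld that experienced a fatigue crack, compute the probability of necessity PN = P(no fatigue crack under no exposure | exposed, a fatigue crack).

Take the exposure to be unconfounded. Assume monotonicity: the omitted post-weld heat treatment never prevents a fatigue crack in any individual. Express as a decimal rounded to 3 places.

p₁ = P(outcome | exposed) = 1247/2139 = 0.58298
p₀ = P(outcome | unexposed) = 419/1327 = 0.31575
Under exogeneity and monotonicity, PN = (p₁ − p₀) / p₁.
PN = (0.58298 − 0.31575) / 0.58298 = 0.26723 / 0.58298 ≈ 0.4584

PN ≈ 0.458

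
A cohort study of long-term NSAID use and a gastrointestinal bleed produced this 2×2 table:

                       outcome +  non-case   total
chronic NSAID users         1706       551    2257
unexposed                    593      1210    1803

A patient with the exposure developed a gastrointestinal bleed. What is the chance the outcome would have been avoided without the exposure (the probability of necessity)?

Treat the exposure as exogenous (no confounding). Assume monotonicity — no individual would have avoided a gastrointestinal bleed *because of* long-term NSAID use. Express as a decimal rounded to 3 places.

p₁ = P(outcome | exposed) = 1706/2257 = 0.75587
p₀ = P(outcome | unexposed) = 593/1803 = 0.3289
Under exogeneity and monotonicity, PN = (p₁ − p₀)/p₁.
PN = (0.75587 − 0.3289) / 0.75587 ≈ 0.5649

PN ≈ 0.565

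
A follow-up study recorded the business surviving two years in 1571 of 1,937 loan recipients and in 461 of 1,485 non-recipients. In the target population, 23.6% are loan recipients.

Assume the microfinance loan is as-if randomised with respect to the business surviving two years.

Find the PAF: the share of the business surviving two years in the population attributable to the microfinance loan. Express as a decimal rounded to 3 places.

p₁ = P(outcome | exposed) = 1571/1937 = 0.81105
p₀ = P(outcome | unexposed) = 461/1485 = 0.31044
Overall risk P(Y=1) = π·p₁ + (1−π)·p₀ = 0.236×0.81105 + 0.764×0.31044 = 0.42858.
Under exogeneity, PAF = [P(Y=1) − p₀] / P(Y=1).
PAF = (0.42858 − 0.31044) / 0.42858 ≈ 0.2757

PAF ≈ 0.276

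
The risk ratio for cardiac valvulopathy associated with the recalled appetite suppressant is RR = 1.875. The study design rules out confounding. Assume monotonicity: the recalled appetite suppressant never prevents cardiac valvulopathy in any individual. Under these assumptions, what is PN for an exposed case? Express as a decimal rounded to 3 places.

Under exogeneity and monotonicity, PN = (RR − 1) / RR = 1 − 1/RR.
PN = (1.875 − 1) / 1.875 = 0.875 / 1.875 ≈ 0.4667

PN ≈ 0.467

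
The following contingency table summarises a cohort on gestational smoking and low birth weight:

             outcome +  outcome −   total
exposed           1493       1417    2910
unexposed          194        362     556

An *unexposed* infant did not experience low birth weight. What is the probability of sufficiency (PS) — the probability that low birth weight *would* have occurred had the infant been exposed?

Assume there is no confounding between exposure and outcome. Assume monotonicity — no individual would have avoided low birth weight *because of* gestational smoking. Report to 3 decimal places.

PS ≈ 0.252

p₁ = P(outcome | exposed) = 1493/2910 = 0.51306
p₀ = P(outcome | unexposed) = 194/556 = 0.34892
Under exogeneity and monotonicity, PS = (p₁ − p₀)/(1 − p₀).
PS = (0.51306 − 0.34892) / 0.65108 ≈ 0.2521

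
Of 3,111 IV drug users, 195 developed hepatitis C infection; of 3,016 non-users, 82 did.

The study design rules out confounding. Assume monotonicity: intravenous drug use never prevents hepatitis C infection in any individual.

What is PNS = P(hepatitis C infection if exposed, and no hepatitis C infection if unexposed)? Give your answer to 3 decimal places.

p₁ = P(outcome | exposed) = 195/3111 = 0.062681
p₀ = P(outcome | unexposed) = 82/3016 = 0.027188
Under exogeneity and monotonicity, PNS = p₁ − p₀.
PNS = 0.062681 − 0.027188 = 0.035492

PNS ≈ 0.035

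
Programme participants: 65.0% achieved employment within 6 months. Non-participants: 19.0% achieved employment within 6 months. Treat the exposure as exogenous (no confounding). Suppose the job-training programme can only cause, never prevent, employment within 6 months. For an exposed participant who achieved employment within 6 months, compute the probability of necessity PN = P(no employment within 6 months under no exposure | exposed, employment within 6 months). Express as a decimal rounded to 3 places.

p₁ = 0.65, p₀ = 0.19.
Under exogeneity and monotonicity, PN = (p₁ − p₀) / p₁.
PN = (0.65 − 0.19) / 0.65 = 0.46 / 0.65 ≈ 0.7077

PN ≈ 0.708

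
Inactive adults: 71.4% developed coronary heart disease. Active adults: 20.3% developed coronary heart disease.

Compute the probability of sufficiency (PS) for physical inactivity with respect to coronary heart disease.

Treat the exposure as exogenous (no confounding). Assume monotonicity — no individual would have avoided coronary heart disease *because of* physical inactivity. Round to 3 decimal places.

PS ≈ 0.641

p₁ = 0.714, p₀ = 0.203.
Under exogeneity and monotonicity, PS = (p₁ − p₀) / (1 − p₀).
PS = (0.714 − 0.203) / (1 − 0.203) = 0.511 / 0.797 ≈ 0.6412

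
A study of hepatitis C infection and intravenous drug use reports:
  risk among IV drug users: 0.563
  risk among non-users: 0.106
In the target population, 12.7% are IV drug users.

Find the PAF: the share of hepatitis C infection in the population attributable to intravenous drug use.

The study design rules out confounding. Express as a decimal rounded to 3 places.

Let p₁ = 0.563, p₀ = 0.106.
Overall risk P(Y=1) = π·p₁ + (1−π)·p₀ = 0.127×0.563 + 0.873×0.106 = 0.16404.
Under exogeneity, PAF = [P(Y=1) − p₀] / P(Y=1).
PAF = (0.16404 − 0.106) / 0.16404 ≈ 0.3538

PAF ≈ 0.354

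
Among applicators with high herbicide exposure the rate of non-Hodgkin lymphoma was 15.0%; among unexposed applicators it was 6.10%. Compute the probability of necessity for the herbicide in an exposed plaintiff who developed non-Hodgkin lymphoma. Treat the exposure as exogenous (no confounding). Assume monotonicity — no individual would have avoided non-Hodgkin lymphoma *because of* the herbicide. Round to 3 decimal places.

p₁ = 0.15, p₀ = 0.061.
Under exogeneity and monotonicity, PN = (p₁ − p₀) / p₁.
PN = (0.15 − 0.061) / 0.15 = 0.089 / 0.15 ≈ 0.5933

PN ≈ 0.593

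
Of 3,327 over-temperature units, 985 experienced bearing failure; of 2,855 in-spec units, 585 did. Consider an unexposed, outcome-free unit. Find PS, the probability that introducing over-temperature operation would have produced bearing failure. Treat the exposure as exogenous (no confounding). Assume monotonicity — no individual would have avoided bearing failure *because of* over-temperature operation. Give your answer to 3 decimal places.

p₁ = P(outcome | exposed) = 985/3327 = 0.29606
p₀ = P(outcome | unexposed) = 585/2855 = 0.2049
Under exogeneity and monotonicity, PS = (p₁ − p₀) / (1 − p₀).
PS = (0.29606 − 0.2049) / (1 − 0.2049) = 0.091159 / 0.7951 ≈ 0.1147

PS ≈ 0.115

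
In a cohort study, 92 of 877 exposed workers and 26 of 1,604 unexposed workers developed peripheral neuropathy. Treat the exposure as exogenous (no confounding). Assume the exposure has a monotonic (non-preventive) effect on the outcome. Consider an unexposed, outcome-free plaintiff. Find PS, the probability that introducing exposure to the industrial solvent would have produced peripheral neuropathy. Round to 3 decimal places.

p₁ = P(outcome | exposed) = 92/877 = 0.1049
p₀ = P(outcome | unexposed) = 26/1604 = 0.016209
Under exogeneity and monotonicity, PS = (p₁ − p₀) / (1 − p₀).
PS = (0.1049 − 0.016209) / (1 − 0.016209) = 0.088694 / 0.98379 ≈ 0.0902

PS ≈ 0.090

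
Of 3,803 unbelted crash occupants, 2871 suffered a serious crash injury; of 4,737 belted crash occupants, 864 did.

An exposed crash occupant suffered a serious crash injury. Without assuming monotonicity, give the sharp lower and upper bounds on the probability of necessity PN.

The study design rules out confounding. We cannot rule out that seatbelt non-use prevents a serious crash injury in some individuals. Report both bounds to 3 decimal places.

0.758 ≤ PN ≤ 1.000

p₁ = P(outcome | exposed) = 2871/3803 = 0.75493
p₀ = P(outcome | unexposed) = 864/4737 = 0.18239
Under exogeneity alone the bounds on PN are max{0,(p₁−p₀)/p₁} ≤ PN ≤ min{1,(1−p₀)/p₁}.
  lower = (p₁ − p₀)/p₁ = 0.57254 / 0.75493 ≈ 0.7584
  upper = min{1, (1 − p₀)/p₁} = 0.81761 / 0.75493 ≈ 1.0830 → capped at 1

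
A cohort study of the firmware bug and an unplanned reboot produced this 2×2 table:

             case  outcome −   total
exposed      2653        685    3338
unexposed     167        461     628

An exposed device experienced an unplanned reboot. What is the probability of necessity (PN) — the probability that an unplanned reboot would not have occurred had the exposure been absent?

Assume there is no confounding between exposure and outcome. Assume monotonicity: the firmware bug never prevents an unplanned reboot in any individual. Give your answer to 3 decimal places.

PN ≈ 0.665

p₁ = P(outcome | exposed) = 2653/3338 = 0.79479
p₀ = P(outcome | unexposed) = 167/628 = 0.26592
Under exogeneity and monotonicity, PN = (p₁ − p₀) / p₁.
PN = (0.79479 − 0.26592) / 0.79479 = 0.52886 / 0.79479 ≈ 0.6654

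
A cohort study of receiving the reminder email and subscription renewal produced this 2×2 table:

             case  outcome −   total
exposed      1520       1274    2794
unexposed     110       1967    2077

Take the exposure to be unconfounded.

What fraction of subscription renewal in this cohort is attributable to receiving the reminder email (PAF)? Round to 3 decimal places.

p₁ = P(outcome | exposed) = 1520/2794 = 0.54402
p₀ = P(outcome | unexposed) = 110/2077 = 0.052961
Exposure prevalence π = 2794/4871 = 0.5736; overall risk P(Y=1) = 0.33463.
Under exogeneity, PAF = [P(Y=1) − p₀]/P(Y=1).
PAF = (0.33463 − 0.052961) / 0.33463 ≈ 0.8417

PAF ≈ 0.842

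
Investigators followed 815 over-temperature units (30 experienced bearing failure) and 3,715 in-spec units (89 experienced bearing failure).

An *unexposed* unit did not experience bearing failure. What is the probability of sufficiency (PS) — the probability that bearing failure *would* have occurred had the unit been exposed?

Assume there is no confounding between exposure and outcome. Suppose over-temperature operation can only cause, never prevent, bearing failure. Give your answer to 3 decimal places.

PS ≈ 0.013

p₁ = P(outcome | exposed) = 30/815 = 0.03681
p₀ = P(outcome | unexposed) = 89/3715 = 0.023957
Under exogeneity and monotonicity, PS = (p₁ − p₀) / (1 − p₀).
PS = (0.03681 − 0.023957) / (1 − 0.023957) = 0.012853 / 0.97604 ≈ 0.0132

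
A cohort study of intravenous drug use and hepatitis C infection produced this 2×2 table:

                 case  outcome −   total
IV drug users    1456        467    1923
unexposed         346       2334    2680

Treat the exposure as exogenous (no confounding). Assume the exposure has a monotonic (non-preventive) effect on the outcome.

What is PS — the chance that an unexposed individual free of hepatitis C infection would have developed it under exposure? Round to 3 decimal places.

p₁ = P(outcome | exposed) = 1456/1923 = 0.75715
p₀ = P(outcome | unexposed) = 346/2680 = 0.1291
Under exogeneity and monotonicity, PS = (p₁ − p₀)/(1 − p₀).
PS = (0.75715 − 0.1291) / 0.8709 ≈ 0.7211

PS ≈ 0.721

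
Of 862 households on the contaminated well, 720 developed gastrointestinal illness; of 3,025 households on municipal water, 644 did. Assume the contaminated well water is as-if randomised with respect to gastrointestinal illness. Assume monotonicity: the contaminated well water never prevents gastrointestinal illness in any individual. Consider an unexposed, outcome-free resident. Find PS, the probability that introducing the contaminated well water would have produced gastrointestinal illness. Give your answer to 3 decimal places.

p₁ = P(outcome | exposed) = 720/862 = 0.83527
p₀ = P(outcome | unexposed) = 644/3025 = 0.21289
Under exogeneity and monotonicity, PS = (p₁ − p₀) / (1 − p₀).
PS = (0.83527 − 0.21289) / (1 − 0.21289) = 0.62237 / 0.78711 ≈ 0.7907

PS ≈ 0.791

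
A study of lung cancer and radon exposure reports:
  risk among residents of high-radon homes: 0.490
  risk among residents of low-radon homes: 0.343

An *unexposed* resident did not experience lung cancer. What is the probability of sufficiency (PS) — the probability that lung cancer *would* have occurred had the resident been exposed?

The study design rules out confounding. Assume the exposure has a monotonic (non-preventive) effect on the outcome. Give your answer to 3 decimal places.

PS ≈ 0.224

Let p₁ = 0.49, p₀ = 0.343.
Under exogeneity and monotonicity, PS = (p₁ − p₀) / (1 − p₀).
PS = (0.49 − 0.343) / (1 − 0.343) = 0.147 / 0.657 ≈ 0.2237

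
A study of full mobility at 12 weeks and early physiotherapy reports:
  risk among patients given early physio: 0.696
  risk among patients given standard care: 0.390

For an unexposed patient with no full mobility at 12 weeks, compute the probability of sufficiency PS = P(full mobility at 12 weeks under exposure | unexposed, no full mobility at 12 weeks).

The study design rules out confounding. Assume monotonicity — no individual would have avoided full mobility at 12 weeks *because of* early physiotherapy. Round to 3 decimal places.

Let p₁ = 0.696, p₀ = 0.39.
Under exogeneity and monotonicity, PS = (p₁ − p₀) / (1 − p₀).
PS = (0.696 − 0.39) / (1 − 0.39) = 0.306 / 0.61 ≈ 0.5016

PS ≈ 0.502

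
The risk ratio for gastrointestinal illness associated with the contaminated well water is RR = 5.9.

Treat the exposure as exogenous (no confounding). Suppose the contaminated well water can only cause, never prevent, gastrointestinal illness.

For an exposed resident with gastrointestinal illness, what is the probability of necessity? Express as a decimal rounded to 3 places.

Under exogeneity and monotonicity, PN = (RR − 1) / RR = 1 − 1/RR.
PN = (5.9 − 1) / 5.9 = 4.9 / 5.9 ≈ 0.8305

PN ≈ 0.831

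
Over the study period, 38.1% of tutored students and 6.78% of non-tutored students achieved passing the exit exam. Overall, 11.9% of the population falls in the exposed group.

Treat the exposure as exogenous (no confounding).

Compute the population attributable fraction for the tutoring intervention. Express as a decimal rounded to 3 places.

PAF ≈ 0.355

p₁ = 0.381, p₀ = 0.0678.
Overall risk P(Y=1) = π·p₁ + (1−π)·p₀ = 0.119×0.381 + 0.881×0.0678 = 0.10507.
Under exogeneity, PAF = [P(Y=1) − p₀] / P(Y=1).
PAF = (0.10507 − 0.0678) / 0.10507 ≈ 0.3547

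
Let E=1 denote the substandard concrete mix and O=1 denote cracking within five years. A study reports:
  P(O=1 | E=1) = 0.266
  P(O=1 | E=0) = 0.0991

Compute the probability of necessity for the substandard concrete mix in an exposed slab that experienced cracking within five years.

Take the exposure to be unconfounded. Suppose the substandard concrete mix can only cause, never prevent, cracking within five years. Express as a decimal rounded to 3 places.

Let p₁ = 0.266, p₀ = 0.0991.
Under exogeneity and monotonicity, PN = (p₁ − p₀) / p₁.
PN = (0.266 − 0.0991) / 0.266 = 0.1669 / 0.266 ≈ 0.6274

PN ≈ 0.627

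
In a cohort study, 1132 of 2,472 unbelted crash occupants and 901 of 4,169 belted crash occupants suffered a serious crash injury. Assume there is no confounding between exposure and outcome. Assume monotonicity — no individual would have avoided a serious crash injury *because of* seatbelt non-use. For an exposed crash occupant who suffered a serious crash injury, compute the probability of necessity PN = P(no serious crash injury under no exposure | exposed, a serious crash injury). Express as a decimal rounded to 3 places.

PN ≈ 0.528

p₁ = P(outcome | exposed) = 1132/2472 = 0.45793
p₀ = P(outcome | unexposed) = 901/4169 = 0.21612
Under exogeneity and monotonicity, PN = (p₁ − p₀) / p₁.
PN = (0.45793 − 0.21612) / 0.45793 = 0.24181 / 0.45793 ≈ 0.5281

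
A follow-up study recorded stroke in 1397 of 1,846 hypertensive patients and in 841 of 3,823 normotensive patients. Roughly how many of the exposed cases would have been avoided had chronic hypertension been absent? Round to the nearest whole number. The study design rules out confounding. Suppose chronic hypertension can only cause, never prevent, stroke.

about 991 cases

p₁ = P(outcome | exposed) = 1397/1846 = 0.75677
p₀ = P(outcome | unexposed) = 841/3823 = 0.21998
PN = (p₁ − p₀)/p₁ = (0.75677 − 0.21998) / 0.75677 ≈ 0.70931.
Attributable cases ≈ PN × (exposed cases) = 0.70931 × 1397 ≈ 990.91.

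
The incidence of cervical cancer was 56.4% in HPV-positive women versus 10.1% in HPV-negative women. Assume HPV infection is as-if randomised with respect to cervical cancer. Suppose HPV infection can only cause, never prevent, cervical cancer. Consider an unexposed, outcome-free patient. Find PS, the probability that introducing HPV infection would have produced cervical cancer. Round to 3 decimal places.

PS ≈ 0.515

p₁ = 0.564, p₀ = 0.101.
Under exogeneity and monotonicity, PS = (p₁ − p₀) / (1 − p₀).
PS = (0.564 − 0.101) / (1 − 0.101) = 0.463 / 0.899 ≈ 0.5150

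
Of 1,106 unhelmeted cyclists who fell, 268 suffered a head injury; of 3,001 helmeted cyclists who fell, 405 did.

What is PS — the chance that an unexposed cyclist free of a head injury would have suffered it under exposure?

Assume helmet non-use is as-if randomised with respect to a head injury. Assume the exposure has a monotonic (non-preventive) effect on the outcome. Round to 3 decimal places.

PS ≈ 0.124

p₁ = P(outcome | exposed) = 268/1106 = 0.24231
p₀ = P(outcome | unexposed) = 405/3001 = 0.13496
Under exogeneity and monotonicity, PS = (p₁ − p₀) / (1 − p₀).
PS = (0.24231 − 0.13496) / (1 − 0.13496) = 0.10736 / 0.86504 ≈ 0.1241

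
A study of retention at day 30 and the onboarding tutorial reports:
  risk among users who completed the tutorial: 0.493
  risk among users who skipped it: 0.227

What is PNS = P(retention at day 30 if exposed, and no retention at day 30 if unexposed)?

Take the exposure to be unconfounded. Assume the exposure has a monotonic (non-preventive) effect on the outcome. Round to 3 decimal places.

PNS ≈ 0.266

Let p₁ = 0.493, p₀ = 0.227.
Under exogeneity and monotonicity, PNS = p₁ − p₀.
PNS = 0.493 − 0.227 = 0.266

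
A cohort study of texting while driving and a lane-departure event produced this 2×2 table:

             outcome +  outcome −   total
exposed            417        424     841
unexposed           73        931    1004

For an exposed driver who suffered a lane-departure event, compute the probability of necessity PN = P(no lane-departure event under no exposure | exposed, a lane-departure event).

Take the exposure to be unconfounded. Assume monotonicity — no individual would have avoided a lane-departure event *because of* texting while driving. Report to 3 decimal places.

p₁ = P(outcome | exposed) = 417/841 = 0.49584
p₀ = P(outcome | unexposed) = 73/1004 = 0.072709
Under exogeneity and monotonicity, PN = (p₁ − p₀) / p₁.
PN = (0.49584 − 0.072709) / 0.49584 = 0.42313 / 0.49584 ≈ 0.8534

PN ≈ 0.853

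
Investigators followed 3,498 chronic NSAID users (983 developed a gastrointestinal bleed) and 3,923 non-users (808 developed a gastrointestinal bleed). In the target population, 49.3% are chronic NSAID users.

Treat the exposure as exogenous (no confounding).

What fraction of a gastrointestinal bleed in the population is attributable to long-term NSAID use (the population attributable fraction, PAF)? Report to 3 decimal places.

p₁ = P(outcome | exposed) = 983/3498 = 0.28102
p₀ = P(outcome | unexposed) = 808/3923 = 0.20596
Overall risk P(Y=1) = π·p₁ + (1−π)·p₀ = 0.493×0.28102 + 0.507×0.20596 = 0.24297.
Under exogeneity, PAF = [P(Y=1) − p₀] / P(Y=1).
PAF = (0.24297 − 0.20596) / 0.24297 ≈ 0.1523

PAF ≈ 0.152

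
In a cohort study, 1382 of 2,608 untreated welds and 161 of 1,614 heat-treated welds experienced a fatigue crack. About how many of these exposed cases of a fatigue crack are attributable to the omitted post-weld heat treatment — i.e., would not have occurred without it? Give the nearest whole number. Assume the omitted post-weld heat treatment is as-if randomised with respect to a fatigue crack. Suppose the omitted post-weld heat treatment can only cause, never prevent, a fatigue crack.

about 1122 cases

p₁ = P(outcome | exposed) = 1382/2608 = 0.52991
p₀ = P(outcome | unexposed) = 161/1614 = 0.099752
PN = (p₁ − p₀)/p₁ = (0.52991 − 0.099752) / 0.52991 ≈ 0.81176.
Attributable cases ≈ PN × (exposed cases) = 0.81176 × 1382 ≈ 1121.85.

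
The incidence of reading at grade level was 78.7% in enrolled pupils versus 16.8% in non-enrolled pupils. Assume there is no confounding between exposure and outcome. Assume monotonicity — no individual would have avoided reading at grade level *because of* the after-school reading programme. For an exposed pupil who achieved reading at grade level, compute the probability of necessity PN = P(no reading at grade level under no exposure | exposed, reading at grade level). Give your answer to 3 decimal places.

p₁ = 0.787, p₀ = 0.168.
Under exogeneity and monotonicity, PN = (p₁ − p₀) / p₁.
PN = (0.787 − 0.168) / 0.787 = 0.619 / 0.787 ≈ 0.7865

PN ≈ 0.787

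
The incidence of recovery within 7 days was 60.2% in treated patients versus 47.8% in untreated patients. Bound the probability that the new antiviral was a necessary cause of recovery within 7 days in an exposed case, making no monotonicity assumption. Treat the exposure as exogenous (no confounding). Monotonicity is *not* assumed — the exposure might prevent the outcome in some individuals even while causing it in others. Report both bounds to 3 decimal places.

p₁ = 0.602, p₀ = 0.478.
Under exogeneity alone the bounds on PN are max{0,(p₁−p₀)/p₁} ≤ PN ≤ min{1,(1−p₀)/p₁}.
  lower = (p₁ − p₀)/p₁ = 0.124 / 0.602 ≈ 0.2060
  upper = min{1, (1 − p₀)/p₁} = 0.522 / 0.602 ≈ 0.8671

0.206 ≤ PN ≤ 0.867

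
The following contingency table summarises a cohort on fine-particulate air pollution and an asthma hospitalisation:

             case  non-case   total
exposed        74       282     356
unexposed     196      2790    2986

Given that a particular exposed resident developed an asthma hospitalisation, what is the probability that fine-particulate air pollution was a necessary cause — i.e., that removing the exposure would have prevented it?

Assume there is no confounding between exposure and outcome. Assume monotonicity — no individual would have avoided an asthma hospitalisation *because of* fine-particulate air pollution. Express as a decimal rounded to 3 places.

PN ≈ 0.684

p₁ = P(outcome | exposed) = 74/356 = 0.20787
p₀ = P(outcome | unexposed) = 196/2986 = 0.06564
Under exogeneity and monotonicity, PN = (p₁ − p₀) / p₁.
PN = (0.20787 − 0.06564) / 0.20787 = 0.14223 / 0.20787 ≈ 0.6842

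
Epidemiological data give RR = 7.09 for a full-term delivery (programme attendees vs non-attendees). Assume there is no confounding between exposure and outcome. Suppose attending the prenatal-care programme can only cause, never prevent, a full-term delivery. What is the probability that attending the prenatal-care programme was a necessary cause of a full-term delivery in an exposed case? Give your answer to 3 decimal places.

PN ≈ 0.859

Under exogeneity and monotonicity, PN = (RR − 1) / RR = 1 − 1/RR.
PN = (7.09 − 1) / 7.09 = 6.09 / 7.09 ≈ 0.8590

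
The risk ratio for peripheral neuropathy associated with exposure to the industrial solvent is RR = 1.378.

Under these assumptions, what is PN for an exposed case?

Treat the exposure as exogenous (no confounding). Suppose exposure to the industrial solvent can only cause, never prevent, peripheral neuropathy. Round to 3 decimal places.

Under exogeneity and monotonicity, PN = (RR − 1) / RR = 1 − 1/RR.
PN = (1.378 − 1) / 1.378 = 0.378 / 1.378 ≈ 0.2743

PN ≈ 0.274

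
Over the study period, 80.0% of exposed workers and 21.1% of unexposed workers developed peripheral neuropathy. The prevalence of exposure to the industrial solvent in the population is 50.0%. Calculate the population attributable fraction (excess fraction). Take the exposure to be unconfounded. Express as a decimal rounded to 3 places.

p₁ = 0.8, p₀ = 0.211.
Overall risk P(Y=1) = π·p₁ + (1−π)·p₀ = 0.5×0.8 + 0.5×0.211 = 0.5055.
Under exogeneity, PAF = [P(Y=1) − p₀] / P(Y=1).
PAF = (0.5055 − 0.211) / 0.5055 ≈ 0.5826

PAF ≈ 0.583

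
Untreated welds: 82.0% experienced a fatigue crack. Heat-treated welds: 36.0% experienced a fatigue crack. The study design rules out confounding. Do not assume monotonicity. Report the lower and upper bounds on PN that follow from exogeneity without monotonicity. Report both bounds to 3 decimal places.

p₁ = 0.82, p₀ = 0.36.
Under exogeneity alone the bounds on PN are max{0,(p₁−p₀)/p₁} ≤ PN ≤ min{1,(1−p₀)/p₁}.
  lower = (p₁ − p₀)/p₁ = 0.46 / 0.82 ≈ 0.5610
  upper = min{1, (1 − p₀)/p₁} = 0.64 / 0.82 ≈ 0.7805

0.561 ≤ PN ≤ 0.780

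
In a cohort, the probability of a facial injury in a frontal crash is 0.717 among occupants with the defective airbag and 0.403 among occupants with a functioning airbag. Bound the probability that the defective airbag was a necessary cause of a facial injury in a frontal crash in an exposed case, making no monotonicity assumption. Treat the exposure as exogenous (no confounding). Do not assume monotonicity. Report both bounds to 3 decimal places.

Let p₁ = 0.717, p₀ = 0.403.
Under exogeneity alone the bounds on PN are max{0,(p₁−p₀)/p₁} ≤ PN ≤ min{1,(1−p₀)/p₁}.
  lower = (p₁ − p₀)/p₁ = 0.314 / 0.717 ≈ 0.4379
  upper = min{1, (1 − p₀)/p₁} = 0.597 / 0.717 ≈ 0.8326

0.438 ≤ PN ≤ 0.833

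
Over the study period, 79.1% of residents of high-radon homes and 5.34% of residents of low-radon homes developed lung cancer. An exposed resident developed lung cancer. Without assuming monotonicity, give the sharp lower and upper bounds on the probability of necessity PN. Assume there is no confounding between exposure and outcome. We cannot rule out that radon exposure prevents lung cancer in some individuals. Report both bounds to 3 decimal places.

p₁ = 0.791, p₀ = 0.0534.
Under exogeneity alone the bounds on PN are max{0,(p₁−p₀)/p₁} ≤ PN ≤ min{1,(1−p₀)/p₁}.
  lower = (p₁ − p₀)/p₁ = 0.7376 / 0.791 ≈ 0.9325
  upper = min{1, (1 − p₀)/p₁} = 0.9466 / 0.791 ≈ 1.1967 → capped at 1

0.932 ≤ PN ≤ 1.000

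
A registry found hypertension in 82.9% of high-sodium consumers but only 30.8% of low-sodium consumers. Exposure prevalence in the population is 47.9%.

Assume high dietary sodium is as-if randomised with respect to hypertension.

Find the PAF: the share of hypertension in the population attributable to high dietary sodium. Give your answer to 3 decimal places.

PAF ≈ 0.448

p₁ = 0.829, p₀ = 0.308.
Overall risk P(Y=1) = π·p₁ + (1−π)·p₀ = 0.479×0.829 + 0.521×0.308 = 0.55756.
Under exogeneity, PAF = [P(Y=1) − p₀] / P(Y=1).
PAF = (0.55756 − 0.308) / 0.55756 ≈ 0.4476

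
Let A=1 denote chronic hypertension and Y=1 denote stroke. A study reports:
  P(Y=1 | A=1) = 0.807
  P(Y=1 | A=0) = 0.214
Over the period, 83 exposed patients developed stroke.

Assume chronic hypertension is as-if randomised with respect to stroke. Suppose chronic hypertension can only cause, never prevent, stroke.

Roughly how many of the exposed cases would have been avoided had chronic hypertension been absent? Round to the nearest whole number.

about 61 cases

Let p₁ = 0.807, p₀ = 0.214.
PN = (p₁ − p₀)/p₁ = (0.807 − 0.214) / 0.807 ≈ 0.73482.
Attributable cases ≈ PN × (exposed cases) = 0.73482 × 83 ≈ 60.99.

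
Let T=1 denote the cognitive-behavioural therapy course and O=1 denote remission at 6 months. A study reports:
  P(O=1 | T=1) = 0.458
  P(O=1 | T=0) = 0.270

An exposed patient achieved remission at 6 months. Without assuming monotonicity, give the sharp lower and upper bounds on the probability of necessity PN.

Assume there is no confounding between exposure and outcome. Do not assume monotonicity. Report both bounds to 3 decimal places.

Let p₁ = 0.458, p₀ = 0.27.
Under exogeneity alone the bounds on PN are max{0,(p₁−p₀)/p₁} ≤ PN ≤ min{1,(1−p₀)/p₁}.
  lower = (p₁ − p₀)/p₁ = 0.188 / 0.458 ≈ 0.4105
  upper = min{1, (1 − p₀)/p₁} = 0.73 / 0.458 ≈ 1.5939 → capped at 1

0.410 ≤ PN ≤ 1.000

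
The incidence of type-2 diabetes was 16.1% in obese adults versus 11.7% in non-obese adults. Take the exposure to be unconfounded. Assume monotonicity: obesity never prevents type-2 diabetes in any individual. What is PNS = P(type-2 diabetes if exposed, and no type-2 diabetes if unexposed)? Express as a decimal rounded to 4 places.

PNS ≈ 0.0440

p₁ = 0.161, p₀ = 0.117.
Under exogeneity and monotonicity, PNS = p₁ − p₀.
PNS = 0.161 − 0.117 = 0.044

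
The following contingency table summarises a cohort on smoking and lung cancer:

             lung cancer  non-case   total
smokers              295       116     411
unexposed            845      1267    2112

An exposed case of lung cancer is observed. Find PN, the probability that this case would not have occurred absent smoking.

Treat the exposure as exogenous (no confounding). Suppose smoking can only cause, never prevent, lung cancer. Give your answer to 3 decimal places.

p₁ = P(outcome | exposed) = 295/411 = 0.71776
p₀ = P(outcome | unexposed) = 845/2112 = 0.40009
Under exogeneity and monotonicity, PN = (p₁ − p₀) / p₁.
PN = (0.71776 − 0.40009) / 0.71776 = 0.31767 / 0.71776 ≈ 0.4426

PN ≈ 0.443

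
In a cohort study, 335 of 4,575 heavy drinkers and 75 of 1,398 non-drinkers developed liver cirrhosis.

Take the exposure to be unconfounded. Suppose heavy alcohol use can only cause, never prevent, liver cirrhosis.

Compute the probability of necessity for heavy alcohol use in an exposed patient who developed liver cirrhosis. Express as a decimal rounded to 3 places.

PN ≈ 0.267

p₁ = P(outcome | exposed) = 335/4575 = 0.073224
p₀ = P(outcome | unexposed) = 75/1398 = 0.053648
Under exogeneity and monotonicity, PN = (p₁ − p₀) / p₁.
PN = (0.073224 − 0.053648) / 0.073224 = 0.019576 / 0.073224 ≈ 0.2673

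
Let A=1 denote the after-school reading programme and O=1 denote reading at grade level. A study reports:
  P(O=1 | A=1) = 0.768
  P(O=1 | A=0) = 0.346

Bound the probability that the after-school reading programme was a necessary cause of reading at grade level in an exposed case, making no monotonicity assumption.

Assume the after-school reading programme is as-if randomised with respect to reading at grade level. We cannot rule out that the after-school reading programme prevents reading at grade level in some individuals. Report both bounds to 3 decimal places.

Let p₁ = 0.768, p₀ = 0.346.
Under exogeneity alone the bounds on PN are max{0,(p₁−p₀)/p₁} ≤ PN ≤ min{1,(1−p₀)/p₁}.
  lower = (p₁ − p₀)/p₁ = 0.422 / 0.768 ≈ 0.5495
  upper = min{1, (1 − p₀)/p₁} = 0.654 / 0.768 ≈ 0.8516

0.549 ≤ PN ≤ 0.852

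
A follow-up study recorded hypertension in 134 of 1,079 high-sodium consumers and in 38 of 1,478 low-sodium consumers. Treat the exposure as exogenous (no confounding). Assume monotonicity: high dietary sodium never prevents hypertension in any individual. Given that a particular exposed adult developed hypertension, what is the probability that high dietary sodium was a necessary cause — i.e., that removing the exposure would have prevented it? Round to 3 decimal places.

p₁ = P(outcome | exposed) = 134/1079 = 0.12419
p₀ = P(outcome | unexposed) = 38/1478 = 0.02571
Under exogeneity and monotonicity, PN = (p₁ − p₀) / p₁.
PN = (0.12419 − 0.02571) / 0.12419 = 0.098479 / 0.12419 ≈ 0.7930

PN ≈ 0.793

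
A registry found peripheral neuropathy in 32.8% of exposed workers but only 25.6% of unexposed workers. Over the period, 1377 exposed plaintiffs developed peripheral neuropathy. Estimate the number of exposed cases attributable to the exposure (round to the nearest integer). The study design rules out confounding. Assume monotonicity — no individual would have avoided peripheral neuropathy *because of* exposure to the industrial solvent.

p₁ = 0.328, p₀ = 0.256.
PN = (p₁ − p₀)/p₁ = (0.328 − 0.256) / 0.328 ≈ 0.21951.
Attributable cases ≈ PN × (exposed cases) = 0.21951 × 1377 ≈ 302.27.

about 302 cases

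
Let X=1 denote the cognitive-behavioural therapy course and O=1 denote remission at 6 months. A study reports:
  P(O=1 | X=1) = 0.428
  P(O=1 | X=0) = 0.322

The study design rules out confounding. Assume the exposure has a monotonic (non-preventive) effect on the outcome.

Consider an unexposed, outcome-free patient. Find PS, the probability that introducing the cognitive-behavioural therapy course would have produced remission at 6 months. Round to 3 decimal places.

Let p₁ = 0.428, p₀ = 0.322.
Under exogeneity and monotonicity, PS = (p₁ − p₀) / (1 − p₀).
PS = (0.428 − 0.322) / (1 − 0.322) = 0.106 / 0.678 ≈ 0.1563

PS ≈ 0.156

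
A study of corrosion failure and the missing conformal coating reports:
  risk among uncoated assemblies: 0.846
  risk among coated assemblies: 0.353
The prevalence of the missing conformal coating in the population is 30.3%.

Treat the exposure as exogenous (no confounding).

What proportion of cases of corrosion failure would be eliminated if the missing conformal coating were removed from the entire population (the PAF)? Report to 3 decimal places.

Let p₁ = 0.846, p₀ = 0.353.
Overall risk P(Y=1) = π·p₁ + (1−π)·p₀ = 0.303×0.846 + 0.697×0.353 = 0.50238.
Under exogeneity, PAF = [P(Y=1) − p₀] / P(Y=1).
PAF = (0.50238 − 0.353) / 0.50238 ≈ 0.2973

PAF ≈ 0.297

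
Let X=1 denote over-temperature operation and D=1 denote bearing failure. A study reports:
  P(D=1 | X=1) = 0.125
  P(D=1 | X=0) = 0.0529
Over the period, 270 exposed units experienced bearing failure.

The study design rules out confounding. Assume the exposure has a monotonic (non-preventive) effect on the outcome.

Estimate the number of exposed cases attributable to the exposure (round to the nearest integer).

about 156 cases

Let p₁ = 0.125, p₀ = 0.0529.
PN = (p₁ − p₀)/p₁ = (0.125 − 0.0529) / 0.125 ≈ 0.57680.
Attributable cases ≈ PN × (exposed cases) = 0.57680 × 270 ≈ 155.74.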